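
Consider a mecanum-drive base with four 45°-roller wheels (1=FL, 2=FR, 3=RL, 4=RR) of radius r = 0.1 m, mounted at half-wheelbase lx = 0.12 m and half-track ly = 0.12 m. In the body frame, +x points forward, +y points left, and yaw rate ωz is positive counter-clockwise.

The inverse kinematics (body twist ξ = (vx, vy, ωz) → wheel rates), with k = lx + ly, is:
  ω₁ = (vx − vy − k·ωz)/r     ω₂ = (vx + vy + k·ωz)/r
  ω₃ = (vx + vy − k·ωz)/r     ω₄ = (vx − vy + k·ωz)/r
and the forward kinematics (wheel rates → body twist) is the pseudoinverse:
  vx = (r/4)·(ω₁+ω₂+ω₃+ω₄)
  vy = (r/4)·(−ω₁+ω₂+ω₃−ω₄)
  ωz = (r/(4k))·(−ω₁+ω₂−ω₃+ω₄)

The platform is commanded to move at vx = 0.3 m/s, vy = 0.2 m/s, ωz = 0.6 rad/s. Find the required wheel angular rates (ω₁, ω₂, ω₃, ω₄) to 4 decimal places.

k = lx + ly = 0.12 + 0.12 = 0.2400;  k·ωz = 0.2400·0.6 = 0.1440
ω₁ (FL) = (vx − vy − k·ωz)/r = -0.0440/0.1 = -0.4400
ω₂ (FR) = (vx + vy + k·ωz)/r = 0.6440/0.1 = 6.4400
ω₃ (RL) = (vx + vy − k·ωz)/r = 0.3560/0.1 = 3.5600
ω₄ (RR) = (vx − vy + k·ωz)/r = 0.2440/0.1 = 2.4400

(-0.4400, 6.4400, 3.5600, 2.4400)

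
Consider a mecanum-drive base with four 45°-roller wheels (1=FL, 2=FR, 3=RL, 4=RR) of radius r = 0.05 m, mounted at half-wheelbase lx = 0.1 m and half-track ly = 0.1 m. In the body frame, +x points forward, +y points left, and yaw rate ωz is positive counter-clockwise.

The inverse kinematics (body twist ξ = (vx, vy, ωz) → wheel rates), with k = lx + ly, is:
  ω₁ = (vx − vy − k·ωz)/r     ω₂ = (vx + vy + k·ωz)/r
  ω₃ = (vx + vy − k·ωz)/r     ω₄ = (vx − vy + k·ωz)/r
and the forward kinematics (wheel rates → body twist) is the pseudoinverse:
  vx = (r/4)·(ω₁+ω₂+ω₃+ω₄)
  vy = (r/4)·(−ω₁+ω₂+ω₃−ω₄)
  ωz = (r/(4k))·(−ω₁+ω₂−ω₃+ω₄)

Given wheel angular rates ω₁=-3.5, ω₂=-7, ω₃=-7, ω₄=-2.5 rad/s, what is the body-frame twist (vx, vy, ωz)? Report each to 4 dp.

k = lx + ly = 0.1 + 0.1 = 0.2000
ω₁+ω₂+ω₃+ω₄ = -20.0000  →  vx = (0.05/4)·-20.0000 = -0.2500
−ω₁+ω₂+ω₃−ω₄ = -8.0000  →  vy = (0.05/4)·-8.0000 = -0.1000
−ω₁+ω₂−ω₃+ω₄ = 1.0000  →  ωz = (0.05/0.8000)·1.0000 = 0.0625

(-0.2500, -0.1000, 0.0625)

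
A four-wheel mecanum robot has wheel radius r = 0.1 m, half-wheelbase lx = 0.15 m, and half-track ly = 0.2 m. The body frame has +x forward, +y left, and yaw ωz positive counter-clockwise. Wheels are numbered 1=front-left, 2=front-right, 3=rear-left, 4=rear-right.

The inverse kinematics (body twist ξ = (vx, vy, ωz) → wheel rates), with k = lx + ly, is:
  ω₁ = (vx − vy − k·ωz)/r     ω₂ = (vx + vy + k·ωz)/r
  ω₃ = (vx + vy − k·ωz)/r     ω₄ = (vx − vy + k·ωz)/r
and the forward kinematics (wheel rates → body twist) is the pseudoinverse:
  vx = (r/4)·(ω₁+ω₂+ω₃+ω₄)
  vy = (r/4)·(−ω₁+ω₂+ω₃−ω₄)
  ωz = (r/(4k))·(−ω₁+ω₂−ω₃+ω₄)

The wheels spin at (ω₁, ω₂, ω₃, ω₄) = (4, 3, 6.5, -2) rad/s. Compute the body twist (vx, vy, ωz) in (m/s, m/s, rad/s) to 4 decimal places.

(0.2875, 0.1875, -0.6786)

k = lx + ly = 0.15 + 0.2 = 0.3500
ω₁+ω₂+ω₃+ω₄ = 11.5000  →  vx = (0.1/4)·11.5000 = 0.2875
−ω₁+ω₂+ω₃−ω₄ = 7.5000  →  vy = (0.1/4)·7.5000 = 0.1875
−ω₁+ω₂−ω₃+ω₄ = -9.5000  →  ωz = (0.1/1.4000)·-9.5000 = -0.6786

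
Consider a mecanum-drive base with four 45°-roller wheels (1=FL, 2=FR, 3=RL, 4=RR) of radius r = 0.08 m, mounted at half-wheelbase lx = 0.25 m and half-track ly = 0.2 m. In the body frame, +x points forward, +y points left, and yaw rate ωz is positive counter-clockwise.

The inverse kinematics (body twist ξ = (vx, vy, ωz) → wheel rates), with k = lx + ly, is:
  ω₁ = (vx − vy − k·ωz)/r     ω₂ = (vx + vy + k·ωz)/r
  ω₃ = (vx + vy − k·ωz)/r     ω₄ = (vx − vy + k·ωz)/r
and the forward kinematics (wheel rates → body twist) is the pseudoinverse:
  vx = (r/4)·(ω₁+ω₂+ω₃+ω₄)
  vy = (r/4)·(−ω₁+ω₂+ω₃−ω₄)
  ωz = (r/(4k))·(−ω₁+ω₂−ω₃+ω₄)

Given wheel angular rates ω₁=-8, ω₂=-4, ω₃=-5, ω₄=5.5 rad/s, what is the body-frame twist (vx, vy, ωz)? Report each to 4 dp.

k = lx + ly = 0.25 + 0.2 = 0.4500
ω₁+ω₂+ω₃+ω₄ = -11.5000  →  vx = (0.08/4)·-11.5000 = -0.2300
−ω₁+ω₂+ω₃−ω₄ = -6.5000  →  vy = (0.08/4)·-6.5000 = -0.1300
−ω₁+ω₂−ω₃+ω₄ = 14.5000  →  ωz = (0.08/1.8000)·14.5000 = 0.6444

(-0.2300, -0.1300, 0.6444)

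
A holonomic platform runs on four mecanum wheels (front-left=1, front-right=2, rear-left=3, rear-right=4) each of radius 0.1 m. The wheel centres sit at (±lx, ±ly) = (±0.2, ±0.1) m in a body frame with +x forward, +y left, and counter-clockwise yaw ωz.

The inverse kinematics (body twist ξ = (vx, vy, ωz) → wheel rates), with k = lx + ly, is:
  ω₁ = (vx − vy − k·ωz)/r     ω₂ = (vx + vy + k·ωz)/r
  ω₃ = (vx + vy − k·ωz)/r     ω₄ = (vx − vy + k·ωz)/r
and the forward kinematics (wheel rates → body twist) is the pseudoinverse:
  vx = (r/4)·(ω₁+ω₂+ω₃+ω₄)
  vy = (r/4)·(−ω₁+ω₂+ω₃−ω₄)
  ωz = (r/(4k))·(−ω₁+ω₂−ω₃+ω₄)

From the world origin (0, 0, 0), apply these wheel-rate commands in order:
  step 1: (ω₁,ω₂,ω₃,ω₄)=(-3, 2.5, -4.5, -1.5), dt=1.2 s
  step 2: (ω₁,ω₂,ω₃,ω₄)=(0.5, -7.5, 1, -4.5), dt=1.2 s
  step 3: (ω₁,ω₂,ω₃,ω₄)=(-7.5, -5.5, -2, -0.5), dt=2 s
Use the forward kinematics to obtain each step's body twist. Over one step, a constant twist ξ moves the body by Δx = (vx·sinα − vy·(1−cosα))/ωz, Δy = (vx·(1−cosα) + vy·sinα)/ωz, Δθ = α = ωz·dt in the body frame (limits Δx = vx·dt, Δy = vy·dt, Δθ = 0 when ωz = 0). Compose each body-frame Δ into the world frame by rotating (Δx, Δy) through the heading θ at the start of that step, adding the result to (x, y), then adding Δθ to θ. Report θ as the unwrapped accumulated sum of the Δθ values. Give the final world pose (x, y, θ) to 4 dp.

step 1: ξ=(vx,vy,ωz)=(-0.1625, 0.0625, 0.7083), dt=1.2 → body Δ=(-0.2024, -0.0117, 0.8500) → world pose (-0.2024, -0.0117, 0.8500)
step 2: ξ=(vx,vy,ωz)=(-0.2625, -0.0625, -1.1250), dt=1.2 → body Δ=(-0.2711, 0.1280, -1.3500) → world pose (-0.4774, -0.1309, -0.5000)
step 3: ξ=(vx,vy,ωz)=(-0.3875, 0.0125, 0.2917), dt=2.0 → body Δ=(-0.7389, -0.1961, 0.5833) → world pose (-1.2199, 0.0513, 0.0833)

(-1.2199, 0.0513, 0.0833)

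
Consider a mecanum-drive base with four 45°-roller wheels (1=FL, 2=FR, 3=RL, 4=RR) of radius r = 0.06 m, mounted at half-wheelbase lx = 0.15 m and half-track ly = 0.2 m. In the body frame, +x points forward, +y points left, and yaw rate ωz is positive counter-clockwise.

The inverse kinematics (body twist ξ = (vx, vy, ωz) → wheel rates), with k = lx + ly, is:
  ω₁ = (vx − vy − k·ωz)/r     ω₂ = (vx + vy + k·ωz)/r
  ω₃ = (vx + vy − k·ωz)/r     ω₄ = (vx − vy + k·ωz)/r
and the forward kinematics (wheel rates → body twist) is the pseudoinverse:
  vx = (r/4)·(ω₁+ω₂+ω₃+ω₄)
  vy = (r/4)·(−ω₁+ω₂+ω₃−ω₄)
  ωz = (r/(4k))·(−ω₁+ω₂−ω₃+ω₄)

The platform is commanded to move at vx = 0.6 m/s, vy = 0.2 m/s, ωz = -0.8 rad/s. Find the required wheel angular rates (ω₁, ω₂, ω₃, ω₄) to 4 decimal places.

k = lx + ly = 0.15 + 0.2 = 0.3500;  k·ωz = 0.3500·-0.8 = -0.2800
ω₁ (FL) = (vx − vy − k·ωz)/r = 0.6800/0.06 = 11.3333
ω₂ (FR) = (vx + vy + k·ωz)/r = 0.5200/0.06 = 8.6667
ω₃ (RL) = (vx + vy − k·ωz)/r = 1.0800/0.06 = 18.0000
ω₄ (RR) = (vx − vy + k·ωz)/r = 0.1200/0.06 = 2.0000

(11.3333, 8.6667, 18.0000, 2.0000)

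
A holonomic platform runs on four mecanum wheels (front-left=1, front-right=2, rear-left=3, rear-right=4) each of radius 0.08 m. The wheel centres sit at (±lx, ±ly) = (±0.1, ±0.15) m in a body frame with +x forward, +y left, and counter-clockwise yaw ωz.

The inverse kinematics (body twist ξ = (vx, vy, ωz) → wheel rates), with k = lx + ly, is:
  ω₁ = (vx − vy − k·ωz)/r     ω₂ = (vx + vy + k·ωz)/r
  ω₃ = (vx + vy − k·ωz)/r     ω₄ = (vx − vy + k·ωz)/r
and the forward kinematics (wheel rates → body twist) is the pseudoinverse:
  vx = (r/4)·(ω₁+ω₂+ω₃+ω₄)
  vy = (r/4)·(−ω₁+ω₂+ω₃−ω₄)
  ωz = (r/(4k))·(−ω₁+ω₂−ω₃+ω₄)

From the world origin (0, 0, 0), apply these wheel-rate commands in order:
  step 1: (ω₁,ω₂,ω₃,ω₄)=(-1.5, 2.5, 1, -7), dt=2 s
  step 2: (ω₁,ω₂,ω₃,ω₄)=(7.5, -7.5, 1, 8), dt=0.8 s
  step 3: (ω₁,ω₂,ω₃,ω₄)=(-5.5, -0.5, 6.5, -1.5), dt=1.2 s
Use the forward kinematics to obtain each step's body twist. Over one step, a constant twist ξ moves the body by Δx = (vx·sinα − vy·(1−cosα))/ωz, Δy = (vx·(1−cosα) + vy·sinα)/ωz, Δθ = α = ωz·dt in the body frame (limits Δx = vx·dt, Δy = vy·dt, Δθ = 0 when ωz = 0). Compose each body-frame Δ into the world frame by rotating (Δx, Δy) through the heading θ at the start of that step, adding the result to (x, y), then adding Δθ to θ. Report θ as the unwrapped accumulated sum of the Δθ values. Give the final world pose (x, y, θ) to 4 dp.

(0.0717, 0.2884, -1.4400)

step 1: ξ=(vx,vy,ωz)=(-0.1000, 0.2400, -0.3200), dt=2.0 → body Δ=(-0.0382, 0.5097, -0.6400) → world pose (-0.0382, 0.5097, -0.6400)
step 2: ξ=(vx,vy,ωz)=(0.1800, -0.4400, -0.6400), dt=0.8 → body Δ=(0.0496, -0.3729, -0.5120) → world pose (-0.2211, 0.1810, -1.1520)
step 3: ξ=(vx,vy,ωz)=(-0.0200, 0.2600, -0.2400), dt=1.2 → body Δ=(0.0209, 0.3111, -0.2880) → world pose (0.0717, 0.2884, -1.4400)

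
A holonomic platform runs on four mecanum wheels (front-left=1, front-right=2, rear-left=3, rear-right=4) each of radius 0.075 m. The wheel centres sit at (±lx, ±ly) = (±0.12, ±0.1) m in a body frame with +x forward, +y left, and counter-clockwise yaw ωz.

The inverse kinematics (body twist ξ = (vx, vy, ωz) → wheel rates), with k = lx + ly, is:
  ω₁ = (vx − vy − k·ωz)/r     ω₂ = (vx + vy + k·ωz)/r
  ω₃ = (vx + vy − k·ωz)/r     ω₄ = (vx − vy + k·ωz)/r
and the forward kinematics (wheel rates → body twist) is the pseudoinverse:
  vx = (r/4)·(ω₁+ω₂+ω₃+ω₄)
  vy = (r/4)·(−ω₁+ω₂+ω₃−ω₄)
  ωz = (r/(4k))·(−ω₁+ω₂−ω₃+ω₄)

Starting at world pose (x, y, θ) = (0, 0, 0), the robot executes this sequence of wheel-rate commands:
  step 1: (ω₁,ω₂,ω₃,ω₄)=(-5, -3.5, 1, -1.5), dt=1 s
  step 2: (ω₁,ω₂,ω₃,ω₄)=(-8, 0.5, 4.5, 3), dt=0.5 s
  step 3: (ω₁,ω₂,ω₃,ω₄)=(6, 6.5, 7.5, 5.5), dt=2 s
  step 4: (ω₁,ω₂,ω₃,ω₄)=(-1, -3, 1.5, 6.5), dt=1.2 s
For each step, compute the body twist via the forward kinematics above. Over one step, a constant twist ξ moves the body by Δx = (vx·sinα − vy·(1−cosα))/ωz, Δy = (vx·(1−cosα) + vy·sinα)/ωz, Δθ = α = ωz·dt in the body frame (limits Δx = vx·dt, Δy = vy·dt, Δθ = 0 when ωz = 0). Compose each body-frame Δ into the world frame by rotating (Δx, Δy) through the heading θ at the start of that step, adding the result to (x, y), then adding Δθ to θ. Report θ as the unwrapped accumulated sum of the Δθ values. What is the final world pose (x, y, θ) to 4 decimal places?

(0.8774, 0.2036, 0.2642)

step 1: ξ=(vx,vy,ωz)=(-0.1688, 0.0750, -0.0852), dt=1.0 → body Δ=(-0.1654, 0.0821, -0.0852) → world pose (-0.1654, 0.0821, -0.0852)
step 2: ξ=(vx,vy,ωz)=(0.0000, 0.1875, 0.5966), dt=0.5 → body Δ=(-0.0139, 0.0924, 0.2983) → world pose (-0.1713, 0.1753, 0.2131)
step 3: ξ=(vx,vy,ωz)=(0.4781, 0.0469, -0.1278), dt=2.0 → body Δ=(0.9578, -0.0289, -0.2557) → world pose (0.7709, 0.3496, -0.0426)
step 4: ξ=(vx,vy,ωz)=(0.0750, -0.1313, 0.2557), dt=1.2 → body Δ=(0.1126, -0.1413, 0.3068) → world pose (0.8774, 0.2036, 0.2642)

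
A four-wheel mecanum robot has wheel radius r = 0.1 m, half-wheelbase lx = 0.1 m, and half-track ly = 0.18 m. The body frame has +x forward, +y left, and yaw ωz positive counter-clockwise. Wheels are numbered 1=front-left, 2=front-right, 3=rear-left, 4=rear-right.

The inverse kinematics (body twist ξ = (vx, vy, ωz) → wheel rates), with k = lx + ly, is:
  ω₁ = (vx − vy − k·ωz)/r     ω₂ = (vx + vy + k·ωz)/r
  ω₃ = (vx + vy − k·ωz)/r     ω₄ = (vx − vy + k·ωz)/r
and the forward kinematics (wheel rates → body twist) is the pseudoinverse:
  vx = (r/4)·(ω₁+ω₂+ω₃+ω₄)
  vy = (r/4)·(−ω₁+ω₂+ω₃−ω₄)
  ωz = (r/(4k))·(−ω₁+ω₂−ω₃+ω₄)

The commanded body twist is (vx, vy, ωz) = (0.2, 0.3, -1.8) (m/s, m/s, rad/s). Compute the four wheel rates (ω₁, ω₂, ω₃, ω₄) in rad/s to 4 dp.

(4.0400, -0.0400, 10.0400, -6.0400)

k = lx + ly = 0.1 + 0.18 = 0.2800;  k·ωz = 0.2800·-1.8 = -0.5040
ω₁ (FL) = (vx − vy − k·ωz)/r = 0.4040/0.1 = 4.0400
ω₂ (FR) = (vx + vy + k·ωz)/r = -0.0040/0.1 = -0.0400
ω₃ (RL) = (vx + vy − k·ωz)/r = 1.0040/0.1 = 10.0400
ω₄ (RR) = (vx − vy + k·ωz)/r = -0.6040/0.1 = -6.0400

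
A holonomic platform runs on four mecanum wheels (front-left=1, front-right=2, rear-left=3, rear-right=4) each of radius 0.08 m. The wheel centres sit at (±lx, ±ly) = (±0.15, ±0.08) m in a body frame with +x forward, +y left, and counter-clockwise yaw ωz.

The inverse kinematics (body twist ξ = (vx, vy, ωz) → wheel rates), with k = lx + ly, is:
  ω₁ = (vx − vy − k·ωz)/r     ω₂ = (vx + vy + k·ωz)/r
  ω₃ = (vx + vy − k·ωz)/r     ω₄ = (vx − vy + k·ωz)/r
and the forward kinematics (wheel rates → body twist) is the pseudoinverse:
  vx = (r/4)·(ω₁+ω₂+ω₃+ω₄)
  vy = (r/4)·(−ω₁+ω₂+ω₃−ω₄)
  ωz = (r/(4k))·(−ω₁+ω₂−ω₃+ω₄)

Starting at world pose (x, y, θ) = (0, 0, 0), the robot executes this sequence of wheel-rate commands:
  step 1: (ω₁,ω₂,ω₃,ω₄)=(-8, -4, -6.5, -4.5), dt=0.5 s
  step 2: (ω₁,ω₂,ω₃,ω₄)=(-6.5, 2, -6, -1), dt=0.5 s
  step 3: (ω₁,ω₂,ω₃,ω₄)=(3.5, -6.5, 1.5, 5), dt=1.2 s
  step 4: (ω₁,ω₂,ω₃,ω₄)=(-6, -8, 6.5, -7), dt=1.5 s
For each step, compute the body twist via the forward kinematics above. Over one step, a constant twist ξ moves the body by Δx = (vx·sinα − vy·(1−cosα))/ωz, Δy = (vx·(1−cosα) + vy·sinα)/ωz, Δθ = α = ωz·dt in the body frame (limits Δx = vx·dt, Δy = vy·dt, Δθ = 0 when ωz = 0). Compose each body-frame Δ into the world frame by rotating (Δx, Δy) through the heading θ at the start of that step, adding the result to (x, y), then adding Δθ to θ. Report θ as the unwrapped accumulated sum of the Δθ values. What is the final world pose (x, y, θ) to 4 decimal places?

step 1: ξ=(vx,vy,ωz)=(-0.4600, 0.0400, 0.5217), dt=0.5 → body Δ=(-0.2300, -0.0101, 0.2609) → world pose (-0.2300, -0.0101, 0.2609)
step 2: ξ=(vx,vy,ωz)=(-0.2300, 0.0700, 1.1739), dt=0.5 → body Δ=(-0.1185, 0.0002, 0.5870) → world pose (-0.3445, -0.0404, 0.8478)
step 3: ξ=(vx,vy,ωz)=(0.0700, -0.2700, -0.5652), dt=1.2 → body Δ=(-0.0280, -0.3271, -0.6783) → world pose (-0.1178, -0.2778, 0.1696)
step 4: ξ=(vx,vy,ωz)=(-0.2900, 0.2300, -1.3478), dt=1.5 → body Δ=(0.0514, 0.4625, -2.0217) → world pose (-0.1452, 0.1867, -1.8522)

(-0.1452, 0.1867, -1.8522)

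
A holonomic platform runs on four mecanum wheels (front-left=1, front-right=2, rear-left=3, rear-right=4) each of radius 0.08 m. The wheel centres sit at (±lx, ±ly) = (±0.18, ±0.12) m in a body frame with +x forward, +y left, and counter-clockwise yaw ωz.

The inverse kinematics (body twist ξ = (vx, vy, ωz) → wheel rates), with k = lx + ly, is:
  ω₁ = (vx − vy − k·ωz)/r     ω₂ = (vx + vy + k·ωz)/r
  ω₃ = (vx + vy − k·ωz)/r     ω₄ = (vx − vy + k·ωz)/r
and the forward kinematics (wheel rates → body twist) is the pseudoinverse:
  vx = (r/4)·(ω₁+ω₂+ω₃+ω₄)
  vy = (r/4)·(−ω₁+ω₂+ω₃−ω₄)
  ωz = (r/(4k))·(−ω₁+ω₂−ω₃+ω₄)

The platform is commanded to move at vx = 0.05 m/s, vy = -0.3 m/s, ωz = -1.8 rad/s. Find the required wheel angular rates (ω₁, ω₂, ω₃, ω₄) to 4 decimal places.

k = lx + ly = 0.18 + 0.12 = 0.3000;  k·ωz = 0.3000·-1.8 = -0.5400
ω₁ (FL) = (vx − vy − k·ωz)/r = 0.8900/0.08 = 11.1250
ω₂ (FR) = (vx + vy + k·ωz)/r = -0.7900/0.08 = -9.8750
ω₃ (RL) = (vx + vy − k·ωz)/r = 0.2900/0.08 = 3.6250
ω₄ (RR) = (vx − vy + k·ωz)/r = -0.1900/0.08 = -2.3750

(11.1250, -9.8750, 3.6250, -2.3750)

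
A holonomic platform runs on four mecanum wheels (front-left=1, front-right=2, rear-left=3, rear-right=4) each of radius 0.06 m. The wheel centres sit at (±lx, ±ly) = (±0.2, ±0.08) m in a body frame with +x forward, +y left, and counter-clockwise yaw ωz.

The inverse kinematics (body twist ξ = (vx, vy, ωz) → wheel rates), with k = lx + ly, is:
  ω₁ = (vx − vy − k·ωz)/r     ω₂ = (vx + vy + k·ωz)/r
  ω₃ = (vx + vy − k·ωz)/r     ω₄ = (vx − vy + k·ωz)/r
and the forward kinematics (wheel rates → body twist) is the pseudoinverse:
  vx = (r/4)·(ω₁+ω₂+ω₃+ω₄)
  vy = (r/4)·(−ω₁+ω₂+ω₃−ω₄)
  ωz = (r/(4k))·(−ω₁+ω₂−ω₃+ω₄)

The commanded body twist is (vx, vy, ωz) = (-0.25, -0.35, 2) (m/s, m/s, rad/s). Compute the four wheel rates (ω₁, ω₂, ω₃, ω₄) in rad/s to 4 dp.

k = lx + ly = 0.2 + 0.08 = 0.2800;  k·ωz = 0.2800·2 = 0.5600
ω₁ (FL) = (vx − vy − k·ωz)/r = -0.4600/0.06 = -7.6667
ω₂ (FR) = (vx + vy + k·ωz)/r = -0.0400/0.06 = -0.6667
ω₃ (RL) = (vx + vy − k·ωz)/r = -1.1600/0.06 = -19.3333
ω₄ (RR) = (vx − vy + k·ωz)/r = 0.6600/0.06 = 11.0000

(-7.6667, -0.6667, -19.3333, 11.0000)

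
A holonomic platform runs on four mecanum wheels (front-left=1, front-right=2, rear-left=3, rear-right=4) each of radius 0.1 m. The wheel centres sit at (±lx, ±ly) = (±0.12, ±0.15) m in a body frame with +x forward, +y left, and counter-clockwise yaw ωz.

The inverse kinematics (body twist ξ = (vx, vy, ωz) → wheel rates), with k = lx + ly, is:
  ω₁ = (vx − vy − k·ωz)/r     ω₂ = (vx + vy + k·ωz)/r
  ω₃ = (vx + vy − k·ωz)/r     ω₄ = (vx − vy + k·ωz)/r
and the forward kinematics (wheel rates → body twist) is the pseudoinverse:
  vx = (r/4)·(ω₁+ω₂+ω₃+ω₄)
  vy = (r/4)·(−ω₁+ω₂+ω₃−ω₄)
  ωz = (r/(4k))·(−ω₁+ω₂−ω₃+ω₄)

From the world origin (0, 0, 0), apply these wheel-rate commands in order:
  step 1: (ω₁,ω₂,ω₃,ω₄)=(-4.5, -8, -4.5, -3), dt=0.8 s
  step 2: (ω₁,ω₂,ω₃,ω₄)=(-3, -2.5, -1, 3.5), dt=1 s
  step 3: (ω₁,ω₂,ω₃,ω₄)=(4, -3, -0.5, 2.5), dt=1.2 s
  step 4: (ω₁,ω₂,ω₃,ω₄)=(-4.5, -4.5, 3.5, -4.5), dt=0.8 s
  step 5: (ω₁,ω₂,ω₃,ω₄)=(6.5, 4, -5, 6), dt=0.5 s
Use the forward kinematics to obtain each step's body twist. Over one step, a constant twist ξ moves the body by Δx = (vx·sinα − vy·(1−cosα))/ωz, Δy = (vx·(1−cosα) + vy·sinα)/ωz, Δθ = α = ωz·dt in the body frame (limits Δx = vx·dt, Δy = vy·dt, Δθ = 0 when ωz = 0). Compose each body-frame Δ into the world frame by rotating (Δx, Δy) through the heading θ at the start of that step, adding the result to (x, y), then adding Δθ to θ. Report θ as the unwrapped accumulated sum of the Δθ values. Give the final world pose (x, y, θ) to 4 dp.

step 1: ξ=(vx,vy,ωz)=(-0.5000, -0.1250, -0.1852), dt=0.8 → body Δ=(-0.4059, -0.0701, -0.1481) → world pose (-0.4059, -0.0701, -0.1481)
step 2: ξ=(vx,vy,ωz)=(-0.0750, -0.1000, 0.4630), dt=1.0 → body Δ=(-0.0496, -0.1135, 0.4630) → world pose (-0.4718, -0.1750, 0.3148)
step 3: ξ=(vx,vy,ωz)=(0.0750, -0.2500, -0.3704), dt=1.2 → body Δ=(0.0215, -0.3099, -0.4444) → world pose (-0.3554, -0.4630, -0.1296)
step 4: ξ=(vx,vy,ωz)=(-0.2500, 0.2000, -0.7407), dt=0.8 → body Δ=(-0.1425, 0.2083, -0.5926) → world pose (-0.4697, -0.2380, -0.7222)
step 5: ξ=(vx,vy,ωz)=(0.2875, -0.3375, 0.7870), dt=0.5 → body Δ=(0.1728, -0.1365, 0.3935) → world pose (-0.4302, -0.4547, -0.3287)

(-0.4302, -0.4547, -0.3287)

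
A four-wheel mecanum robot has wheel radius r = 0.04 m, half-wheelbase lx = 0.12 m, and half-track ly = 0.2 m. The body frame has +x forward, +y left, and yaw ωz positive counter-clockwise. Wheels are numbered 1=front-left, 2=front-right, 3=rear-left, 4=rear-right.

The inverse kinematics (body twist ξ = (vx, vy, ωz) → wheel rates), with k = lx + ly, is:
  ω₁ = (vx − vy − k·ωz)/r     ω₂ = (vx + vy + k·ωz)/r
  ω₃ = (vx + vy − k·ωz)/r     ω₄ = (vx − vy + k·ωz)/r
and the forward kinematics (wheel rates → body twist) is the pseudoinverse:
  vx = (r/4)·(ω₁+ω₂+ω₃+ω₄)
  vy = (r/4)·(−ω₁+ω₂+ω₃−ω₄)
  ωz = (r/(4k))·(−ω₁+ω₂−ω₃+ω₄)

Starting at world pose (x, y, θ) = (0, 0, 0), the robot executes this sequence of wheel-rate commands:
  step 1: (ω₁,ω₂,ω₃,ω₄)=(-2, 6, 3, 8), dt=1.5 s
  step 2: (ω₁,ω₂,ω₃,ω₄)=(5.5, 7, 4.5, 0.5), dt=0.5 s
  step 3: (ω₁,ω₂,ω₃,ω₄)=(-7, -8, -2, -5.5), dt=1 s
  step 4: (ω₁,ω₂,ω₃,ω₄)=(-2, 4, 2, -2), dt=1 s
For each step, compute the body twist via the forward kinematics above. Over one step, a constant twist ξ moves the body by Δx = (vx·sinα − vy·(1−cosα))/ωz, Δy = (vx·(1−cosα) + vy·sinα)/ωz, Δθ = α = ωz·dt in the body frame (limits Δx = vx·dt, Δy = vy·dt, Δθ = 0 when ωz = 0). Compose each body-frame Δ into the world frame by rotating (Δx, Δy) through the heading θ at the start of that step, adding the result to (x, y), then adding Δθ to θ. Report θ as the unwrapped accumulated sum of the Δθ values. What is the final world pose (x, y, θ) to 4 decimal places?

(0.0196, 0.1928, 0.4922)

step 1: ξ=(vx,vy,ωz)=(0.1500, 0.0300, 0.4062), dt=1.5 → body Δ=(0.1980, 0.1087, 0.6094) → world pose (0.1980, 0.1087, 0.6094)
step 2: ξ=(vx,vy,ωz)=(0.1750, 0.0550, -0.0781), dt=0.5 → body Δ=(0.0880, 0.0258, -0.0391) → world pose (0.2555, 0.1802, 0.5703)
step 3: ξ=(vx,vy,ωz)=(-0.2250, 0.0250, -0.1406), dt=1.0 → body Δ=(-0.2225, 0.0407, -0.1406) → world pose (0.0462, 0.0944, 0.4297)
step 4: ξ=(vx,vy,ωz)=(0.0200, 0.1000, 0.0625), dt=1.0 → body Δ=(0.0169, 0.1006, 0.0625) → world pose (0.0196, 0.1928, 0.4922)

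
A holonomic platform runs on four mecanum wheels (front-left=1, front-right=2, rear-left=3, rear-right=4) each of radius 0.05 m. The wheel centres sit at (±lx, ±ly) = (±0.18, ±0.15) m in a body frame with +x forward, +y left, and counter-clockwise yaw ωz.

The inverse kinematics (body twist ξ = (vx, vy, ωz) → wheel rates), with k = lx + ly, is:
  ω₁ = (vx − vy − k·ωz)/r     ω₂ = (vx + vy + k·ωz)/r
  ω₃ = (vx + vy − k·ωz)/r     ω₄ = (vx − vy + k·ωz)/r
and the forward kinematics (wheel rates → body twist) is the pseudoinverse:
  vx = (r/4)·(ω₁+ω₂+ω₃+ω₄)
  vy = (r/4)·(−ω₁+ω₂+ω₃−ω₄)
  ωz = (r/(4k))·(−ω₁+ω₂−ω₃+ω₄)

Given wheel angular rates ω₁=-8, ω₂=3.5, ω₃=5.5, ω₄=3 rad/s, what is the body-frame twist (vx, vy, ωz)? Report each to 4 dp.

(0.0500, 0.1750, 0.3409)

k = lx + ly = 0.18 + 0.15 = 0.3300
ω₁+ω₂+ω₃+ω₄ = 4.0000  →  vx = (0.05/4)·4.0000 = 0.0500
−ω₁+ω₂+ω₃−ω₄ = 14.0000  →  vy = (0.05/4)·14.0000 = 0.1750
−ω₁+ω₂−ω₃+ω₄ = 9.0000  →  ωz = (0.05/1.3200)·9.0000 = 0.3409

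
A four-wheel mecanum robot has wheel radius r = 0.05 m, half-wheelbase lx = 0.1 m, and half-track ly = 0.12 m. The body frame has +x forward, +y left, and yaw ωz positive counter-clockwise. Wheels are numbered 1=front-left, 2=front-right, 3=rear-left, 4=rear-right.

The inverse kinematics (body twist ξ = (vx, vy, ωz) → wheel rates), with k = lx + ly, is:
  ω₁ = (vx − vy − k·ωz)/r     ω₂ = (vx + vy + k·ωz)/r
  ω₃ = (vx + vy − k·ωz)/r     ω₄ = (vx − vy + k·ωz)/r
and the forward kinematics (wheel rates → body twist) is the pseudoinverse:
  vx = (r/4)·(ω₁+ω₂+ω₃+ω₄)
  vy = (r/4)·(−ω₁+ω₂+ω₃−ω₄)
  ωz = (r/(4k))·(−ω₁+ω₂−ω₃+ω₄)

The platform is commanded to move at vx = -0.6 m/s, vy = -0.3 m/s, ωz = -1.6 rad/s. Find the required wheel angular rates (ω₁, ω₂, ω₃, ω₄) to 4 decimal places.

k = lx + ly = 0.1 + 0.12 = 0.2200;  k·ωz = 0.2200·-1.6 = -0.3520
ω₁ (FL) = (vx − vy − k·ωz)/r = 0.0520/0.05 = 1.0400
ω₂ (FR) = (vx + vy + k·ωz)/r = -1.2520/0.05 = -25.0400
ω₃ (RL) = (vx + vy − k·ωz)/r = -0.5480/0.05 = -10.9600
ω₄ (RR) = (vx − vy + k·ωz)/r = -0.6520/0.05 = -13.0400

(1.0400, -25.0400, -10.9600, -13.0400)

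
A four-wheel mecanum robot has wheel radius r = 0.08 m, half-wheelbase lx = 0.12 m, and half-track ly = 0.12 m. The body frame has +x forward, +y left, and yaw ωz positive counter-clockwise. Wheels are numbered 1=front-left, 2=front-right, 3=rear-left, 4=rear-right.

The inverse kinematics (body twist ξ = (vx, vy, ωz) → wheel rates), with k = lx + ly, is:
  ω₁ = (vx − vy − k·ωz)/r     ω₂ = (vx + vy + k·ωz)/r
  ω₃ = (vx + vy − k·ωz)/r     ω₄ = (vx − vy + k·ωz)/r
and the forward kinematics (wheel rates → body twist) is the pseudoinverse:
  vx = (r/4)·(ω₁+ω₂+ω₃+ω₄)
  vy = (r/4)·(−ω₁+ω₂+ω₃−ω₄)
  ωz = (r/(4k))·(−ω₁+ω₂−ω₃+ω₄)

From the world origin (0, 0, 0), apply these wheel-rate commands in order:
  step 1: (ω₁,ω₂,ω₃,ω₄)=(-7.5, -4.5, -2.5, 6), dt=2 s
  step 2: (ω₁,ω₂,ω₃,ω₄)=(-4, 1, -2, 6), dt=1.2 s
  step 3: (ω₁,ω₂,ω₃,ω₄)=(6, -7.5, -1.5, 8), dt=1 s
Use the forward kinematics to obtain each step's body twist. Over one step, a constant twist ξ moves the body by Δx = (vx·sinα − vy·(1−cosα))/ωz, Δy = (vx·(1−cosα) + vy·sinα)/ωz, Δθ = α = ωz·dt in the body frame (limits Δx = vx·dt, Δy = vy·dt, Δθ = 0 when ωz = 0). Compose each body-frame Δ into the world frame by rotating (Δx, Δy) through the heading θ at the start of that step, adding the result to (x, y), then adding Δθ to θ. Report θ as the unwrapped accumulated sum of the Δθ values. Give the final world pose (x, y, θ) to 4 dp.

step 1: ξ=(vx,vy,ωz)=(-0.1700, -0.1100, 0.9583), dt=2.0 → body Δ=(-0.0132, -0.3455, 1.9167) → world pose (-0.0132, -0.3455, 1.9167)
step 2: ξ=(vx,vy,ωz)=(0.0200, -0.0600, 1.0833), dt=1.2 → body Δ=(0.0584, -0.0398, 1.3000) → world pose (0.0045, -0.2771, 3.2167)
step 3: ξ=(vx,vy,ωz)=(0.1000, -0.4600, -0.3333), dt=1.0 → body Δ=(0.0222, -0.4680, -0.3333) → world pose (-0.0527, 0.1880, 2.8833)

(-0.0527, 0.1880, 2.8833)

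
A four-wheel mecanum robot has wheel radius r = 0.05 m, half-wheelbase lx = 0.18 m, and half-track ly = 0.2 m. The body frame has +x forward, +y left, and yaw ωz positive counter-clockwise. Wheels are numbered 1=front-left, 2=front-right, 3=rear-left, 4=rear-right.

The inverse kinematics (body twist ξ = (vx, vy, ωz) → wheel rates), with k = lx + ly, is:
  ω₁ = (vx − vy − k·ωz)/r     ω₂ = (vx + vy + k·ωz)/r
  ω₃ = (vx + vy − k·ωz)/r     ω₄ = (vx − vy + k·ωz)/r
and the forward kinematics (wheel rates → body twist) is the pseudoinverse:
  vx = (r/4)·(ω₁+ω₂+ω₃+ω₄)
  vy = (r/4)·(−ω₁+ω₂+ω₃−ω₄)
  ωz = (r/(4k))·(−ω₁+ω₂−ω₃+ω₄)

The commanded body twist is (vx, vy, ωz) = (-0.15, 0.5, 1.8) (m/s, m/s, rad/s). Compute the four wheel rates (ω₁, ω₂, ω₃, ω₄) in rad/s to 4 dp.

(-26.6800, 20.6800, -6.6800, 0.6800)

k = lx + ly = 0.18 + 0.2 = 0.3800;  k·ωz = 0.3800·1.8 = 0.6840
ω₁ (FL) = (vx − vy − k·ωz)/r = -1.3340/0.05 = -26.6800
ω₂ (FR) = (vx + vy + k·ωz)/r = 1.0340/0.05 = 20.6800
ω₃ (RL) = (vx + vy − k·ωz)/r = -0.3340/0.05 = -6.6800
ω₄ (RR) = (vx − vy + k·ωz)/r = 0.0340/0.05 = 0.6800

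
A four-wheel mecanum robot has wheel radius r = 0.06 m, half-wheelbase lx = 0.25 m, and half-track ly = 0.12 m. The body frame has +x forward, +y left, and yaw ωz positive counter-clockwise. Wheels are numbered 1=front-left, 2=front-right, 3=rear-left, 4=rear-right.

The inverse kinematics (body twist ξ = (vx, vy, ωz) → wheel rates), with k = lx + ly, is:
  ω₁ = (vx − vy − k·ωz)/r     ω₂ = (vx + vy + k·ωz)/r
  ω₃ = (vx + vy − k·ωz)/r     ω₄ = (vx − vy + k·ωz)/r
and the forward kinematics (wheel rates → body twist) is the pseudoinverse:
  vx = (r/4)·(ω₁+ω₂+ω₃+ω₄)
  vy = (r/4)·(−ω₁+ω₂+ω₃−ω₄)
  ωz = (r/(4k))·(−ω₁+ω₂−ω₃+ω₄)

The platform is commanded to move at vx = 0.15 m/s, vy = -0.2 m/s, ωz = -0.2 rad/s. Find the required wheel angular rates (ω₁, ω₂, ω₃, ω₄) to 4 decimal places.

(7.0667, -2.0667, 0.4000, 4.6000)

k = lx + ly = 0.25 + 0.12 = 0.3700;  k·ωz = 0.3700·-0.2 = -0.0740
ω₁ (FL) = (vx − vy − k·ωz)/r = 0.4240/0.06 = 7.0667
ω₂ (FR) = (vx + vy + k·ωz)/r = -0.1240/0.06 = -2.0667
ω₃ (RL) = (vx + vy − k·ωz)/r = 0.0240/0.06 = 0.4000
ω₄ (RR) = (vx − vy + k·ωz)/r = 0.2760/0.06 = 4.6000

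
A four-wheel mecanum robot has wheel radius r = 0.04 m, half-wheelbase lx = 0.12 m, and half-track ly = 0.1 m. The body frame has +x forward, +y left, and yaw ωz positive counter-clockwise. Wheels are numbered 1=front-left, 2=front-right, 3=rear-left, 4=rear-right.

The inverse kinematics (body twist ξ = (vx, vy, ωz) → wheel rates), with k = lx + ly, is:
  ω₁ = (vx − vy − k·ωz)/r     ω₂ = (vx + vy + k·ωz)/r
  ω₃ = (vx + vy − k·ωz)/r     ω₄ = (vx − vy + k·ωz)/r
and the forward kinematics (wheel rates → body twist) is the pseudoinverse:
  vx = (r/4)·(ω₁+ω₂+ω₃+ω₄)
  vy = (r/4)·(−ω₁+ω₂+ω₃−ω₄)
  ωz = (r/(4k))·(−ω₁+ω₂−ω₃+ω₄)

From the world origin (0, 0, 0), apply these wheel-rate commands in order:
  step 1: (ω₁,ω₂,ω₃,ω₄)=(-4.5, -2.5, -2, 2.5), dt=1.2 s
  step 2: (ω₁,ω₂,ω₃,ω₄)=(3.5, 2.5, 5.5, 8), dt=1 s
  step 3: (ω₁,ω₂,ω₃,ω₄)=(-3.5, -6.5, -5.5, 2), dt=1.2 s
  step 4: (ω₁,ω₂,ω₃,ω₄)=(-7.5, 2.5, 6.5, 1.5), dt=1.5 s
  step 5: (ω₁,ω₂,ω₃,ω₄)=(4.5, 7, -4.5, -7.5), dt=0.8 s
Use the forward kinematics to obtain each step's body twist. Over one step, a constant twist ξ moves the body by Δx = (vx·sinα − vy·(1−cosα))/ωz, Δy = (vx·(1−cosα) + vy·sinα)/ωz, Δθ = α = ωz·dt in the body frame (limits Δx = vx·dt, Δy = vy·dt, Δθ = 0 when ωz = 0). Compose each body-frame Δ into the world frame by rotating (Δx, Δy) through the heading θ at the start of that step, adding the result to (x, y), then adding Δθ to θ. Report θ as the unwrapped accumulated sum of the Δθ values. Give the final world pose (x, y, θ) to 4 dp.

step 1: ξ=(vx,vy,ωz)=(-0.0650, -0.0250, 0.2955), dt=1.2 → body Δ=(-0.0711, -0.0431, 0.3545) → world pose (-0.0711, -0.0431, 0.3545)
step 2: ξ=(vx,vy,ωz)=(0.1950, -0.0350, 0.0682), dt=1.0 → body Δ=(0.1960, -0.0283, 0.0682) → world pose (0.1226, -0.0016, 0.4227)
step 3: ξ=(vx,vy,ωz)=(-0.1350, -0.1050, 0.2045), dt=1.2 → body Δ=(-0.1450, -0.1445, 0.2455) → world pose (0.0496, -0.1928, 0.6682)
step 4: ξ=(vx,vy,ωz)=(0.0300, 0.1500, 0.2273), dt=1.5 → body Δ=(0.0062, 0.2283, 0.3409) → world pose (-0.0870, -0.0099, 1.0091)
step 5: ξ=(vx,vy,ωz)=(-0.0050, 0.0550, -0.0227), dt=0.8 → body Δ=(-0.0036, 0.0440, -0.0182) → world pose (-0.1261, 0.0105, 0.9909)

(-0.1261, 0.0105, 0.9909)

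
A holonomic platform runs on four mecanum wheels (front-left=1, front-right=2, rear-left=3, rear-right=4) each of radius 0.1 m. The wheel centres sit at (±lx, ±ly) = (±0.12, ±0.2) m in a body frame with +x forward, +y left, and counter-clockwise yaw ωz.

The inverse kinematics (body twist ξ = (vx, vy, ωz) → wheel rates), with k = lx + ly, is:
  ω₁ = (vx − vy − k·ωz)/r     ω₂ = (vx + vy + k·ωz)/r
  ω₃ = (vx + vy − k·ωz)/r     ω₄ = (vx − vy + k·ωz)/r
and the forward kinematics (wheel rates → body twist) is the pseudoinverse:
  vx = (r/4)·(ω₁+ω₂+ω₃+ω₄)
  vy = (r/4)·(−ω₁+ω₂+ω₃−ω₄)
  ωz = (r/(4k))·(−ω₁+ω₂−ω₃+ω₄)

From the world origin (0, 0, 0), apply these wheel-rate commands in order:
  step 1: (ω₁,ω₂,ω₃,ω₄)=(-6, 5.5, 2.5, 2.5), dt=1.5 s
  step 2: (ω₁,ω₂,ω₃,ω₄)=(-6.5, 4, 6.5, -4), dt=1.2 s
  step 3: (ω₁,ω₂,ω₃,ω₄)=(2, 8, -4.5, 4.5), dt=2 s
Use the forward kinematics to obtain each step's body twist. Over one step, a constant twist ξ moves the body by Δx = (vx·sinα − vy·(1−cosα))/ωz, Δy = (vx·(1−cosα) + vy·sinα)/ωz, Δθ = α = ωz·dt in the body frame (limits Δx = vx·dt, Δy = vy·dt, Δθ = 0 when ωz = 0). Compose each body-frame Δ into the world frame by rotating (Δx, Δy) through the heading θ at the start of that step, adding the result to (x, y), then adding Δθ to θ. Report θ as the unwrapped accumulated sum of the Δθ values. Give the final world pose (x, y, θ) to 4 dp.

step 1: ξ=(vx,vy,ωz)=(0.1125, 0.2875, 0.8984), dt=1.5 → body Δ=(-0.1271, 0.4096, 1.3477) → world pose (-0.1271, 0.4096, 1.3477)
step 2: ξ=(vx,vy,ωz)=(0.0000, 0.5250, 0.0000), dt=1.2 → body Δ=(0.0000, 0.6300, 0.0000) → world pose (-0.7415, 0.5490, 1.3477)
step 3: ξ=(vx,vy,ωz)=(0.2500, -0.0750, 1.1719), dt=2.0 → body Δ=(0.2614, 0.3165, 2.3438) → world pose (-0.9922, 0.8739, 3.6914)

(-0.9922, 0.8739, 3.6914)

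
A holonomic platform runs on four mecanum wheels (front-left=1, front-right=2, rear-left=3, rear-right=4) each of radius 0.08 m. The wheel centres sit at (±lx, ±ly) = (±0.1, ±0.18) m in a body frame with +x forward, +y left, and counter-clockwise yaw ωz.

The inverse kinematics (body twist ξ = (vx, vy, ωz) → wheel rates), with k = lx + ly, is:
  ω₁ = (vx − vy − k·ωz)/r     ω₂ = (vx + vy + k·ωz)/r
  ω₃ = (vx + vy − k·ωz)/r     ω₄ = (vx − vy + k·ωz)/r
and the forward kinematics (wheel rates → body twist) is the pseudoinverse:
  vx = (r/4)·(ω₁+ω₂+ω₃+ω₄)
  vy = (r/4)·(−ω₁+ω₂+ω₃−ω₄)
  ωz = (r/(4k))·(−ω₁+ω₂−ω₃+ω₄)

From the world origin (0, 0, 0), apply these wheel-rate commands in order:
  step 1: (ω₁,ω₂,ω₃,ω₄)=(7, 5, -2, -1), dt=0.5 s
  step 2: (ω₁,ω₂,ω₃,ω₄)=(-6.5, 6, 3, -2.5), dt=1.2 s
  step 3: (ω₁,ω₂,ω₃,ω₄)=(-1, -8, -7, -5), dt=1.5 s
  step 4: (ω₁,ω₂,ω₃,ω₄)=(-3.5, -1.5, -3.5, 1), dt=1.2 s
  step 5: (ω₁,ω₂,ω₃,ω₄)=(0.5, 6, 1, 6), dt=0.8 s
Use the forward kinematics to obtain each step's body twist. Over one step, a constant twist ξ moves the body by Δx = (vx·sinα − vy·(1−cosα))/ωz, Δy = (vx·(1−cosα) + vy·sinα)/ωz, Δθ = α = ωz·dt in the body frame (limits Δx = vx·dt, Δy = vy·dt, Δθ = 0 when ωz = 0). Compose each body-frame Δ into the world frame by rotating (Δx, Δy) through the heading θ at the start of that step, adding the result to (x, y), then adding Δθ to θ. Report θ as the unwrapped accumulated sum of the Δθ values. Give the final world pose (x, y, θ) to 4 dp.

step 1: ξ=(vx,vy,ωz)=(0.1800, -0.0600, -0.0714), dt=0.5 → body Δ=(0.0894, -0.0316, -0.0357) → world pose (0.0894, -0.0316, -0.0357)
step 2: ξ=(vx,vy,ωz)=(0.0000, 0.3600, 0.5000), dt=1.2 → body Δ=(-0.1258, 0.4065, 0.6000) → world pose (-0.0217, 0.3792, 0.5643)
step 3: ξ=(vx,vy,ωz)=(-0.4200, -0.1800, -0.3571), dt=1.5 → body Δ=(-0.6709, -0.0925, -0.5357) → world pose (-0.5391, -0.0578, 0.0286)
step 4: ξ=(vx,vy,ωz)=(-0.1500, -0.0500, 0.4643), dt=1.2 → body Δ=(-0.1545, -0.1058, 0.5571) → world pose (-0.6906, -0.1680, 0.5857)
step 5: ξ=(vx,vy,ωz)=(0.2700, 0.0100, 0.7500), dt=0.8 → body Δ=(0.2009, 0.0704, 0.6000) → world pose (-0.5621, 0.0018, 1.1857)

(-0.5621, 0.0018, 1.1857)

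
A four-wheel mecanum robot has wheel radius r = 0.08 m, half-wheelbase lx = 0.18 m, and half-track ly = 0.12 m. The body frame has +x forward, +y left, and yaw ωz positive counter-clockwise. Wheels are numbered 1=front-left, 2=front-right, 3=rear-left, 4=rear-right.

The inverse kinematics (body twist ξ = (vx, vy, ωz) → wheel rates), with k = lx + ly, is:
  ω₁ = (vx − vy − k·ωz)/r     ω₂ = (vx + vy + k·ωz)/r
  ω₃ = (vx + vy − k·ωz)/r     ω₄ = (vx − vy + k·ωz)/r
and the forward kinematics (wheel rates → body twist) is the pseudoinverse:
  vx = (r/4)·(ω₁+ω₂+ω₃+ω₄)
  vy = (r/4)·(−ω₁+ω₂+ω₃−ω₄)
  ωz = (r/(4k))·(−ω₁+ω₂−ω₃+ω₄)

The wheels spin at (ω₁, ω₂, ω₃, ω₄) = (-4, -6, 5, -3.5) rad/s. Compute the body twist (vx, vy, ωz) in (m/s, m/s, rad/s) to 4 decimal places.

k = lx + ly = 0.18 + 0.12 = 0.3000
ω₁+ω₂+ω₃+ω₄ = -8.5000  →  vx = (0.08/4)·-8.5000 = -0.1700
−ω₁+ω₂+ω₃−ω₄ = 6.5000  →  vy = (0.08/4)·6.5000 = 0.1300
−ω₁+ω₂−ω₃+ω₄ = -10.5000  →  ωz = (0.08/1.2000)·-10.5000 = -0.7000

(-0.1700, 0.1300, -0.7000)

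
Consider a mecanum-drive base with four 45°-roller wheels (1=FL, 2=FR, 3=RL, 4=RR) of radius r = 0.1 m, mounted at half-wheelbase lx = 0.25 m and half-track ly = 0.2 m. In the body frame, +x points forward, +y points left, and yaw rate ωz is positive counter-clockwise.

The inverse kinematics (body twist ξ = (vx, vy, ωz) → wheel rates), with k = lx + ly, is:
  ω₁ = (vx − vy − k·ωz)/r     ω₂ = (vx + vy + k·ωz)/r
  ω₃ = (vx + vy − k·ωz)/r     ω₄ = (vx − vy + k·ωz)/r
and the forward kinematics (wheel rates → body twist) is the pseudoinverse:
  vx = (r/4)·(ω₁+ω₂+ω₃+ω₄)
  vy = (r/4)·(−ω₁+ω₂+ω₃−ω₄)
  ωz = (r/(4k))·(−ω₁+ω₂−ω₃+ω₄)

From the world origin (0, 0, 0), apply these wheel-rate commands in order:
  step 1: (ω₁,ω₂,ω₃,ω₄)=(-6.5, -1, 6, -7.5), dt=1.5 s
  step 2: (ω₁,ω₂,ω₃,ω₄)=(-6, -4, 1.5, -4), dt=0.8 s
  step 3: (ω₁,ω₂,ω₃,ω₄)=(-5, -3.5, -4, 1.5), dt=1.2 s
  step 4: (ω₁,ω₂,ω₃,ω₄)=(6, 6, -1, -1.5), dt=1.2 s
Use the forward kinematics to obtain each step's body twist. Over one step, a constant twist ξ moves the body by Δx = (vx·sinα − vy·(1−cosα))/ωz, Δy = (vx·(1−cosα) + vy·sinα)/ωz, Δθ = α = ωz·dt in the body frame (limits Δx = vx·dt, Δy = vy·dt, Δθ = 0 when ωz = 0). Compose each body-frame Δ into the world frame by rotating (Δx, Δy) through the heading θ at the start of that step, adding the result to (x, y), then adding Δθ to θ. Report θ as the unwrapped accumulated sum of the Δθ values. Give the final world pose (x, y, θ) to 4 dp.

step 1: ξ=(vx,vy,ωz)=(-0.2250, 0.4750, -0.4444), dt=1.5 → body Δ=(-0.0842, 0.7693, -0.6667) → world pose (-0.0842, 0.7693, -0.6667)
step 2: ξ=(vx,vy,ωz)=(-0.3125, 0.1875, -0.1944), dt=0.8 → body Δ=(-0.2373, 0.1688, -0.1556) → world pose (-0.1664, 1.0487, -0.8222)
step 3: ξ=(vx,vy,ωz)=(-0.2750, -0.1000, 0.3889), dt=1.2 → body Δ=(-0.2907, -0.1913, 0.4667) → world pose (-0.5043, 1.1315, -0.3556)
step 4: ξ=(vx,vy,ωz)=(0.2375, 0.0125, -0.0278), dt=1.2 → body Δ=(0.2852, 0.0102, -0.0333) → world pose (-0.2334, 1.0418, -0.3889)

(-0.2334, 1.0418, -0.3889)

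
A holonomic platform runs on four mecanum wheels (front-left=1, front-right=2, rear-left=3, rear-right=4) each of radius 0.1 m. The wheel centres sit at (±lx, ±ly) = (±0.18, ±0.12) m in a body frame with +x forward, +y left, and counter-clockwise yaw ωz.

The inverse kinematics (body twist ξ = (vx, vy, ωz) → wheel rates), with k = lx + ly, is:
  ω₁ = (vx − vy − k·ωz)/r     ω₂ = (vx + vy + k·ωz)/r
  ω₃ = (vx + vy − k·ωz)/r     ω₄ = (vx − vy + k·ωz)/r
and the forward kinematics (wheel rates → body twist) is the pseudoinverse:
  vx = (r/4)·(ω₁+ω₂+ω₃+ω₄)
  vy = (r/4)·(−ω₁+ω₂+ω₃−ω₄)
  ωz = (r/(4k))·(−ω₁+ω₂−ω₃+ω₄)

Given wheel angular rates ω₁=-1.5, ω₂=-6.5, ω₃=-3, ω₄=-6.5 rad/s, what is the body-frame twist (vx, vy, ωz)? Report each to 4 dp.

k = lx + ly = 0.18 + 0.12 = 0.3000
ω₁+ω₂+ω₃+ω₄ = -17.5000  →  vx = (0.1/4)·-17.5000 = -0.4375
−ω₁+ω₂+ω₃−ω₄ = -1.5000  →  vy = (0.1/4)·-1.5000 = -0.0375
−ω₁+ω₂−ω₃+ω₄ = -8.5000  →  ωz = (0.1/1.2000)·-8.5000 = -0.7083

(-0.4375, -0.0375, -0.7083)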